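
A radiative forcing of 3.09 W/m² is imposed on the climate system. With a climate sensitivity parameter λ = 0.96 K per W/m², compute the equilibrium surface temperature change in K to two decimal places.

ΔT = λ ΔF = 0.96 × 3.09 = 2.9664 K.

ΔT = 2.97 K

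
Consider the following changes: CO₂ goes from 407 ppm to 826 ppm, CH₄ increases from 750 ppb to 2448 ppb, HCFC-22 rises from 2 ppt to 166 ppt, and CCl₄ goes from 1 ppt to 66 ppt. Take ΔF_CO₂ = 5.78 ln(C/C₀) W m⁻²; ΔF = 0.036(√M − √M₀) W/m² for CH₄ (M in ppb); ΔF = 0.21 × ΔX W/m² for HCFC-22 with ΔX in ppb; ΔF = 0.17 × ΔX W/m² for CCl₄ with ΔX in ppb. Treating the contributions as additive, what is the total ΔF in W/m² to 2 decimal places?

ΔF = 4.93 W/m²

CO₂: 5.78 × ln(826/407) = 5.78 × ln(2.02948) = 5.78 × 0.70778 = 4.0910 W/m².
CH₄: 0.036 × (√2448 − √750) = 0.036 × (49.4773 − 27.3861) = 0.036 × 22.0912 = 0.7953 W/m².
HCFC-22: Δ = 166 − 2 = 164 ppt = 0.164 ppb; ΔF = 0.21 × 0.164 = 0.0344 W/m².
CCl₄: Δ = 66 − 1 = 65 ppt = 0.065 ppb; ΔF = 0.17 × 0.065 = 0.0111 W/m².
Total ΔF = 4.0910 + 0.7953 + 0.0344 + 0.0111 = 4.9318 W/m².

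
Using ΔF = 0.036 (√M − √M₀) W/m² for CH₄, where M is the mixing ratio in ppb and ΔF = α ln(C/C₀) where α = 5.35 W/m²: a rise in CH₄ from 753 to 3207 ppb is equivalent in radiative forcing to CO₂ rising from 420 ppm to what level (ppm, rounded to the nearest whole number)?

CH₄ forcing: 0.036 × (√3207 − √753) = 0.036 × (56.6304 − 27.4408) = 0.036 × 29.1896 = 1.05083 W/m².
Set 5.35 ln(C/420) = 1.05083: ln(C/420) = 1.05083/5.35 = 0.19642, so C = 420 × e^0.19642 = 420 × 1.21704 = 511.16 ppm.

C ≈ 511 ppm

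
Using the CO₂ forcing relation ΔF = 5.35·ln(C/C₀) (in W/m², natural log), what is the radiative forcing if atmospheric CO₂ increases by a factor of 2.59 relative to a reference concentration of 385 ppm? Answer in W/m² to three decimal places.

ΔF = 5.091 W/m²

ΔF = 5.35 × ln(2.59) = 5.35 × 0.95166 = 5.0914 W/m².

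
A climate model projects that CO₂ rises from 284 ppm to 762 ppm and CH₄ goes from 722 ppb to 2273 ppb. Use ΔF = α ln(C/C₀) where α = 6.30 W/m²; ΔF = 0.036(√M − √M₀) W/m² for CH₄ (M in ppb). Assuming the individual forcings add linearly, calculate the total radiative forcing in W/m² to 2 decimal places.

CO₂: 6.30 × ln(762/284) = 6.30 × ln(2.68310) = 6.30 × 0.98697 = 6.2179 W/m².
CH₄: 0.036 × (√2273 − √722) = 0.036 × (47.6760 − 26.8701) = 0.036 × 20.8059 = 0.7490 W/m².
Total ΔF = 6.2179 + 0.7490 = 6.9669 W/m².

ΔF = 6.97 W/m²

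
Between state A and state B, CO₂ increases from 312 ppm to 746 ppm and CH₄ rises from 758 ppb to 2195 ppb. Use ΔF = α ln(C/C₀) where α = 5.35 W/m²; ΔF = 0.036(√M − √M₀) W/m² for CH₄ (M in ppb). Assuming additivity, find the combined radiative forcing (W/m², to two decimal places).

ΔF = 5.36 W/m²

CO₂: 5.35 × ln(746/312) = 5.35 × ln(2.39103) = 5.35 × 0.87172 = 4.6637 W/m².
CH₄: 0.036 × (√2195 − √758) = 0.036 × (46.8508 − 27.5318) = 0.036 × 19.3190 = 0.6955 W/m².
Total ΔF = 4.6637 + 0.6955 = 5.3592 W/m².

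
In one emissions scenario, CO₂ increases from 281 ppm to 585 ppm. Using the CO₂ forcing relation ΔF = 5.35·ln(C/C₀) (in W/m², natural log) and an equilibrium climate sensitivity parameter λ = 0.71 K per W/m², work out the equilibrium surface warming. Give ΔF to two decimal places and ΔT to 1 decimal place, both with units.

CO₂: 5.35 × ln(585/281) = 5.35 × ln(2.08185) = 5.35 × 0.73326 = 3.9229 W/m².
ΔT = λ ΔF = 0.71 × 3.92 = 2.7832 K.

ΔF = 3.92 W/m²; ΔT = 2.8 K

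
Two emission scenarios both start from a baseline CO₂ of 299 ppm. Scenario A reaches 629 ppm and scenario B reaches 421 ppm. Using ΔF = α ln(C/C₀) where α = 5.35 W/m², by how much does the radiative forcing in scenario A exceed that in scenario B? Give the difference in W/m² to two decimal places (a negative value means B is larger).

ΔF_A − ΔF_B = 2.15 W/m²

ΔF_A = 5.35 ln(629/299) = 5.35 × 0.74369 = 3.9787 W/m².
ΔF_B = 5.35 ln(421/299) = 5.35 × 0.34219 = 1.8307 W/m².
Difference: 3.9787 − 1.8307 = 2.1480 W/m².
(Equivalently, ΔF_A − ΔF_B = 5.35 ln(629/421) = 5.35 × 0.40150 = 2.1480 W/m².)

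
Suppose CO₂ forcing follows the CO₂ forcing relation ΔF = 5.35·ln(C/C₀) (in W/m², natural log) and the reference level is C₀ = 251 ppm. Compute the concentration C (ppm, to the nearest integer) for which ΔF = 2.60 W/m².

Set 5.35 ln(C/251) = 2.60, so ln(C/251) = 2.60/5.35 = 0.48598.
Then C/251 = e^0.48598 = 1.62577, giving C = 251 × 1.62577 = 408.07 ppm.

C ≈ 408 ppm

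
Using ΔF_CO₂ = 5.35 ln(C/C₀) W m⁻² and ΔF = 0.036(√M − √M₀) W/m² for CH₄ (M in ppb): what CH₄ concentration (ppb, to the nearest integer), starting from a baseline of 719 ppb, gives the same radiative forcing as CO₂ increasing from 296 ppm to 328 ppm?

M ≈ 1770 ppb

CO₂ forcing: 5.35 × ln(328/296) = 5.35 × 0.102654 = 0.54920 W/m².
Set 0.036(√M − √719) = 0.54920: √M = 0.54920/0.036 + √719 = 15.2556 + 26.8142 = 42.0698.
M = (42.0698)² = 1769.87 ppb.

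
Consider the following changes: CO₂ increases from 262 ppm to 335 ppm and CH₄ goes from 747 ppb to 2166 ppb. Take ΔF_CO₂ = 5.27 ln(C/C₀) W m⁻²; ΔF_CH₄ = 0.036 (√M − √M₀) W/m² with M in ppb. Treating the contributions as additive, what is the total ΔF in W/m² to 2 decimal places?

CO₂: 5.27 × ln(335/262) = 5.27 × ln(1.27863) = 5.27 × 0.24579 = 1.2953 W/m².
CH₄: 0.036 × (√2166 − √747) = 0.036 × (46.5403 − 27.3313) = 0.036 × 19.2090 = 0.6915 W/m².
Total ΔF = 1.2953 + 0.6915 = 1.9868 W/m².

ΔF = 1.99 W/m²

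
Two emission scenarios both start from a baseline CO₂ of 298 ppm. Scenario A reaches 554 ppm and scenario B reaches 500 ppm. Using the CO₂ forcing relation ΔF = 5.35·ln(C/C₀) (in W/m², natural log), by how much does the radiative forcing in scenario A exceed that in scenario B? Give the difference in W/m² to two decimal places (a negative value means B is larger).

ΔF_A = 5.35 ln(554/298) = 5.35 × 0.62007 = 3.3174 W/m².
ΔF_B = 5.35 ln(500/298) = 5.35 × 0.51751 = 2.7687 W/m².
Difference: 3.3174 − 2.7687 = 0.5487 W/m².
(Equivalently, ΔF_A − ΔF_B = 5.35 ln(554/500) = 5.35 × 0.10256 = 0.5487 W/m².)

ΔF_A − ΔF_B = 0.55 W/m²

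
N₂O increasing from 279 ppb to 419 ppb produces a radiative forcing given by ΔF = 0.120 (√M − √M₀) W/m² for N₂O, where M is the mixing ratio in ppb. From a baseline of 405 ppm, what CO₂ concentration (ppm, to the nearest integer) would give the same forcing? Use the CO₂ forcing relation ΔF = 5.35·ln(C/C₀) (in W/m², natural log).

N₂O forcing: 0.120 × (√419 − √279) = 0.120 × (20.4695 − 16.7033) = 0.120 × 3.7662 = 0.45194 W/m².
Set 5.35 ln(C/405) = 0.45194: ln(C/405) = 0.45194/5.35 = 0.08447, so C = 405 × e^0.08447 = 405 × 1.08814 = 440.70 ppm.

C ≈ 441 ppm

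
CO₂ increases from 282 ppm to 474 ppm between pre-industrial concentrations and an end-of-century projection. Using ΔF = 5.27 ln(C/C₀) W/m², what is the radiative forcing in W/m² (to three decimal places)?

ΔF = 2.737 W/m²

CO₂: 5.27 × ln(474/282) = 5.27 × ln(1.68085) = 5.27 × 0.51930 = 2.7367 W/m².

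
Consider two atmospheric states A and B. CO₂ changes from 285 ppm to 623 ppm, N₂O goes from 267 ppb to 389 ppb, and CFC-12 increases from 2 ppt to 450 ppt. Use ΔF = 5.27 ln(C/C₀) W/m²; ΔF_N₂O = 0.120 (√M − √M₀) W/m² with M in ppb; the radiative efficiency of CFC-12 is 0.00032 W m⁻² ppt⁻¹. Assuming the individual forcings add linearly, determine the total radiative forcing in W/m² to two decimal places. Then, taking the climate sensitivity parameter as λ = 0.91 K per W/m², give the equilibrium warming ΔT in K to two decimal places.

ΔF = 4.67 W/m²; ΔT = 4.25 K

CO₂: 5.27 × ln(623/285) = 5.27 × ln(2.18596) = 5.27 × 0.78206 = 4.1215 W/m².
N₂O: 0.120 × (√389 − √267) = 0.120 × (19.7231 − 16.3401) = 0.120 × 3.3830 = 0.4060 W/m².
CFC-12: ΔF = 0.00032 × (450 − 2) = 0.00032 × 448 = 0.1434 W/m².
Total ΔF = 4.1215 + 0.4060 + 0.1434 = 4.6709 W/m².
ΔT = λ ΔF = 0.91 × 4.67 = 4.2497 K.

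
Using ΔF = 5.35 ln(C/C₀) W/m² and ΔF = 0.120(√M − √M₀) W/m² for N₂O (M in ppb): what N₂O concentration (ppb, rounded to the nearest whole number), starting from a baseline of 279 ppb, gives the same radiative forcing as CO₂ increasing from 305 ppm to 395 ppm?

M ≈ 797 ppb

CO₂ forcing: 5.35 × ln(395/305) = 5.35 × 0.258574 = 1.38337 W/m².
Set 0.120(√M − √279) = 1.38337: √M = 1.38337/0.120 + √279 = 11.5281 + 16.7033 = 28.2314.
M = (28.2314)² = 797.01 ppb.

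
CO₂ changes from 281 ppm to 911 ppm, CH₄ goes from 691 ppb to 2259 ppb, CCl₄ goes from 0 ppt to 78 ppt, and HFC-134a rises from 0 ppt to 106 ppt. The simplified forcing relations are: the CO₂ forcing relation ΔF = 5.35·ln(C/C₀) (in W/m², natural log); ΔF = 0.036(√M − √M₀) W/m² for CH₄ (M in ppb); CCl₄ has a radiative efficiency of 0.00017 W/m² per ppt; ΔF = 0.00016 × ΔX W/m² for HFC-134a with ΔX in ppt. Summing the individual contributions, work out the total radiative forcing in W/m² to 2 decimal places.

ΔF = 7.09 W/m²

CO₂: 5.35 × ln(911/281) = 5.35 × ln(3.24199) = 5.35 × 1.17619 = 6.2926 W/m².
CH₄: 0.036 × (√2259 − √691) = 0.036 × (47.5289 − 26.2869) = 0.036 × 21.2420 = 0.7647 W/m².
CCl₄: ΔF = 0.00017 × (78 − 0) = 0.00017 × 78 = 0.0133 W/m².
HFC-134a: ΔF = 0.00016 × (106 − 0) = 0.00016 × 106 = 0.0170 W/m².
Total ΔF = 6.2926 + 0.7647 + 0.0133 + 0.0170 = 7.0876 W/m².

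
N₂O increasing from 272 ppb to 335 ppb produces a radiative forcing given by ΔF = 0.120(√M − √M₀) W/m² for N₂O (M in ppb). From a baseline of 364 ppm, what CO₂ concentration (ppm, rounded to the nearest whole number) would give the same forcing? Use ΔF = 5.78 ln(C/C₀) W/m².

N₂O forcing: 0.120 × (√335 − √272) = 0.120 × (18.3030 − 16.4924) = 0.120 × 1.8106 = 0.21727 W/m².
Set 5.78 ln(C/364) = 0.21727: ln(C/364) = 0.21727/5.78 = 0.03759, so C = 364 × e^0.03759 = 364 × 1.03831 = 377.94 ppm.

C ≈ 378 ppm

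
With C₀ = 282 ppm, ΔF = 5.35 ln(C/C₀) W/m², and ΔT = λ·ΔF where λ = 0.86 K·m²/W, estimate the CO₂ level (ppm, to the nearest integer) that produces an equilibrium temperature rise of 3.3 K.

Required forcing: ΔF = ΔT/λ = 3.3/0.86 = 3.8372 W/m².
Then ln(C/282) = ΔF/5.35 = 3.8372/5.35 = 0.71723.
So C = 282 × e^0.71723 = 282 × 2.04875 = 577.75 ppm.

C ≈ 578 ppm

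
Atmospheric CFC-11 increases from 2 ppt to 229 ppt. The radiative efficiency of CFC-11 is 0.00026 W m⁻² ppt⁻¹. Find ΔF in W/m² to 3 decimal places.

CFC-11: ΔF = 0.00026 × (229 − 2) = 0.00026 × 227 = 0.0590 W/m².

ΔF = 0.059 W/m²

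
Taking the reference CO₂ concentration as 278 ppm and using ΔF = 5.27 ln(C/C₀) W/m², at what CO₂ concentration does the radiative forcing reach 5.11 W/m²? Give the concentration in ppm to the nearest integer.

Set 5.27 ln(C/278) = 5.11, so ln(C/278) = 5.11/5.27 = 0.96964.
Then C/278 = e^0.96964 = 2.63699, giving C = 278 × 2.63699 = 733.08 ppm.

C ≈ 733 ppm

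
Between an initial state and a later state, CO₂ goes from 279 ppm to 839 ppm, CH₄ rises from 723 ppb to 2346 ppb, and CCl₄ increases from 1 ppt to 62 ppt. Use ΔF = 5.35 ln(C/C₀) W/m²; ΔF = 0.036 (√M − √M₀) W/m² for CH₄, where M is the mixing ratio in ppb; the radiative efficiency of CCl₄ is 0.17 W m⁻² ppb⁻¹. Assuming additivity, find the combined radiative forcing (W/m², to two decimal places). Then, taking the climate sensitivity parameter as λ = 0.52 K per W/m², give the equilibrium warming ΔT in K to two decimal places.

CO₂: 5.35 × ln(839/279) = 5.35 × ln(3.00717) = 5.35 × 1.10100 = 5.8904 W/m².
CH₄: 0.036 × (√2346 − √723) = 0.036 × (48.4355 − 26.8887) = 0.036 × 21.5468 = 0.7757 W/m².
CCl₄: Δ = 62 − 1 = 61 ppt = 0.061 ppb; ΔF = 0.17 × 0.061 = 0.0104 W/m².
Total ΔF = 5.8904 + 0.7757 + 0.0104 = 6.6765 W/m².
ΔT = λ ΔF = 0.52 × 6.68 = 3.4736 K.

ΔF = 6.68 W/m²; ΔT = 3.47 K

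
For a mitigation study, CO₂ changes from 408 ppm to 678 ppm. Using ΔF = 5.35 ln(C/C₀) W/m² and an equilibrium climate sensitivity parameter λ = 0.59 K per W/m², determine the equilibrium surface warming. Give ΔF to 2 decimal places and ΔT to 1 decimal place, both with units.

ΔF = 2.72 W/m²; ΔT = 1.6 K

CO₂: 5.35 × ln(678/408) = 5.35 × ln(1.66176) = 5.35 × 0.50788 = 2.7172 W/m².
ΔT = λ ΔF = 0.59 × 2.72 = 1.6048 K.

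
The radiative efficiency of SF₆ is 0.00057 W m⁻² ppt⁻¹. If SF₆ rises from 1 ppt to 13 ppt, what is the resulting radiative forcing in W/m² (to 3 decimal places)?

SF₆: ΔF = 0.00057 × (13 − 1) = 0.00057 × 12 = 0.0068 W/m².

ΔF = 0.007 W/m²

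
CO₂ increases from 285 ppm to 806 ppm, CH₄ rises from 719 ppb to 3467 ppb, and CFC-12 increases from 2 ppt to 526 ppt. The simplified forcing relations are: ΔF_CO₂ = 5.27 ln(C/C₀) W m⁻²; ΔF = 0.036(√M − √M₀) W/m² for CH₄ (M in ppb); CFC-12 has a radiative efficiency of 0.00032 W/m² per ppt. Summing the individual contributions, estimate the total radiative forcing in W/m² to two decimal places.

CO₂: 5.27 × ln(806/285) = 5.27 × ln(2.82807) = 5.27 × 1.03959 = 5.4786 W/m².
CH₄: 0.036 × (√3467 − √719) = 0.036 × (58.8812 − 26.8142) = 0.036 × 32.0670 = 1.1544 W/m².
CFC-12: ΔF = 0.00032 × (526 − 2) = 0.00032 × 524 = 0.1677 W/m².
Total ΔF = 5.4786 + 1.1544 + 0.1677 = 6.8007 W/m².

ΔF = 6.80 W/m²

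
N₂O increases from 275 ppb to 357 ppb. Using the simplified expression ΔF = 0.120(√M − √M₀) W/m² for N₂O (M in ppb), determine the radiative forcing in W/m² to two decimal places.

N₂O: 0.120 × (√357 − √275) = 0.120 × (18.8944 − 16.5831) = 0.120 × 2.3113 = 0.2774 W/m².

ΔF = 0.28 W/m²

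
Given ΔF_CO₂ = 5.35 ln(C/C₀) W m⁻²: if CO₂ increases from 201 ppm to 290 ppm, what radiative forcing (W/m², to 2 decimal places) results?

CO₂ absorption bands are partially saturated, so forcing scales with the logarithm of the concentration ratio.
CO₂: 5.35 × ln(290/201) = 5.35 × ln(1.44279) = 5.35 × 0.36658 = 1.9612 W/m².

ΔF = 1.96 W/m²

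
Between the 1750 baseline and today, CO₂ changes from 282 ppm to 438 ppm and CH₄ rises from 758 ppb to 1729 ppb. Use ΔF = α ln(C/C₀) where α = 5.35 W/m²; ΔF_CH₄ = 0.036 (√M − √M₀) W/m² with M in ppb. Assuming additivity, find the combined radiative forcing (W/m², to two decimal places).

ΔF = 2.86 W/m²

CO₂: 5.35 × ln(438/282) = 5.35 × ln(1.55319) = 5.35 × 0.44031 = 2.3557 W/m².
CH₄: 0.036 × (√1729 − √758) = 0.036 × (41.5812 − 27.5318) = 0.036 × 14.0494 = 0.5058 W/m².
Total ΔF = 2.3557 + 0.5058 = 2.8615 W/m².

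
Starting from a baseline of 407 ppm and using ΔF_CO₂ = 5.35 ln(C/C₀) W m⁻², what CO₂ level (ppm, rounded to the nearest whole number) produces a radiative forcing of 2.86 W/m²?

C ≈ 695 ppm

Set 5.35 ln(C/407) = 2.86, so ln(C/407) = 2.86/5.35 = 0.53458.
Then C/407 = e^0.53458 = 1.70673, giving C = 407 × 1.70673 = 694.64 ppm.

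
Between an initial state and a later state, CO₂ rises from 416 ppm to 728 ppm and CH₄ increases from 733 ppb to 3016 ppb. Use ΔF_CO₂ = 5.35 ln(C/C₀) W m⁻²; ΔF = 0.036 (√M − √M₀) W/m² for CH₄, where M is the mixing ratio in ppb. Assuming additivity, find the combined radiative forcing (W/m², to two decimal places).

CO₂: 5.35 × ln(728/416) = 5.35 × ln(1.75000) = 5.35 × 0.55962 = 2.9940 W/m².
CH₄: 0.036 × (√3016 − √733) = 0.036 × (54.9181 − 27.0740) = 0.036 × 27.8441 = 1.0024 W/m².
Total ΔF = 2.9940 + 1.0024 = 3.9964 W/m².

ΔF = 4.00 W/m²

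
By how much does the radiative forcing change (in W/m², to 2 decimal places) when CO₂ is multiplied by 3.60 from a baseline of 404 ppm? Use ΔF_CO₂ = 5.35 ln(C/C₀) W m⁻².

ΔF = 5.35 × ln(3.60) = 5.35 × 1.28093 = 6.8530 W/m².

ΔF = 6.85 W/m²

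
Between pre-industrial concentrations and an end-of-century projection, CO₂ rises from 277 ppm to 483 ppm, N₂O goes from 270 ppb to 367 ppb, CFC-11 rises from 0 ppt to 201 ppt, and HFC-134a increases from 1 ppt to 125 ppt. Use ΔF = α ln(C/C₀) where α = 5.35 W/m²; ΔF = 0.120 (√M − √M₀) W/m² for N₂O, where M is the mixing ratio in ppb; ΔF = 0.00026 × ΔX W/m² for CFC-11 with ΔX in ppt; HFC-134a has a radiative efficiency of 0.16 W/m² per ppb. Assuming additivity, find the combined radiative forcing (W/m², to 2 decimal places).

ΔF = 3.37 W/m²

CO₂: 5.35 × ln(483/277) = 5.35 × ln(1.74368) = 5.35 × 0.55600 = 2.9746 W/m².
N₂O: 0.120 × (√367 − √270) = 0.120 × (19.1572 − 16.4317) = 0.120 × 2.7255 = 0.3271 W/m².
CFC-11: ΔF = 0.00026 × (201 − 0) = 0.00026 × 201 = 0.0523 W/m².
HFC-134a: Δ = 125 − 1 = 124 ppt = 0.124 ppb; ΔF = 0.16 × 0.124 = 0.0198 W/m².
Total ΔF = 2.9746 + 0.3271 + 0.0523 + 0.0198 = 3.3738 W/m².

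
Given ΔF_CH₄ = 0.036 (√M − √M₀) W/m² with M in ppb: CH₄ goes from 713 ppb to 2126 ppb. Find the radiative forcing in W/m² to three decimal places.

ΔF = 0.699 W/m²

CH₄: 0.036 × (√2126 − √713) = 0.036 × (46.1086 − 26.7021) = 0.036 × 19.4065 = 0.6986 W/m².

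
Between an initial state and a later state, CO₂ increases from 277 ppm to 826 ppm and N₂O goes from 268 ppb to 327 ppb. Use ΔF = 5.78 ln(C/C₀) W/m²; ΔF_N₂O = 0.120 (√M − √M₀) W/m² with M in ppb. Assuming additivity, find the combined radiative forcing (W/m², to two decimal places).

ΔF = 6.52 W/m²

CO₂: 5.78 × ln(826/277) = 5.78 × ln(2.98195) = 5.78 × 1.09258 = 6.3151 W/m².
N₂O: 0.120 × (√327 − √268) = 0.120 × (18.0831 − 16.3707) = 0.120 × 1.7124 = 0.2055 W/m².
Total ΔF = 6.3151 + 0.2055 = 6.5206 W/m².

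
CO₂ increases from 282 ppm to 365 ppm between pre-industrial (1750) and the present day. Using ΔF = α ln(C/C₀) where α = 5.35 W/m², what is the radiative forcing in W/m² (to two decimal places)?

ΔF = 1.38 W/m²

CO₂: 5.35 × ln(365/282) = 5.35 × ln(1.29433) = 5.35 × 0.25799 = 1.3802 W/m².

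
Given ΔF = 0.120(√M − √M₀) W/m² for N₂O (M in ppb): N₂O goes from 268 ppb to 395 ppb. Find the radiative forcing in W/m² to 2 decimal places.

ΔF = 0.42 W/m²

N₂O: 0.120 × (√395 − √268) = 0.120 × (19.8746 − 16.3707) = 0.120 × 3.5039 = 0.4205 W/m².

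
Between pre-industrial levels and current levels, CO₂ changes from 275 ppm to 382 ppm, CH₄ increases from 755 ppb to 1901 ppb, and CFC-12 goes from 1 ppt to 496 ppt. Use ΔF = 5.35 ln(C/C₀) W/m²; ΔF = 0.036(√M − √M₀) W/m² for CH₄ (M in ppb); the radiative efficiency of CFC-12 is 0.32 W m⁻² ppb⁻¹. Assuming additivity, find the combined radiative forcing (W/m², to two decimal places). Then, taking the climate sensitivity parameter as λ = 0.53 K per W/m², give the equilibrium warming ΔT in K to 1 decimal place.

CO₂: 5.35 × ln(382/275) = 5.35 × ln(1.38909) = 5.35 × 0.32865 = 1.7583 W/m².
CH₄: 0.036 × (√1901 − √755) = 0.036 × (43.6005 − 27.4773) = 0.036 × 16.1232 = 0.5804 W/m².
CFC-12: Δ = 496 − 1 = 495 ppt = 0.495 ppb; ΔF = 0.32 × 0.495 = 0.1584 W/m².
Total ΔF = 1.7583 + 0.5804 + 0.1584 = 2.4971 W/m².
ΔT = λ ΔF = 0.53 × 2.50 = 1.3250 K.

ΔF = 2.50 W/m²; ΔT = 1.3 K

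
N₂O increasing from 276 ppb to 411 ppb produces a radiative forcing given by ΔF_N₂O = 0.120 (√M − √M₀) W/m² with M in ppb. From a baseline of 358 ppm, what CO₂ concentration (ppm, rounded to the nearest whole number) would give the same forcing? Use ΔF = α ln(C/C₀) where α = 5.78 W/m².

C ≈ 386 ppm

N₂O forcing: 0.120 × (√411 − √276) = 0.120 × (20.2731 − 16.6132) = 0.120 × 3.6599 = 0.43919 W/m².
Set 5.78 ln(C/358) = 0.43919: ln(C/358) = 0.43919/5.78 = 0.07598, so C = 358 × e^0.07598 = 358 × 1.07894 = 386.26 ppm.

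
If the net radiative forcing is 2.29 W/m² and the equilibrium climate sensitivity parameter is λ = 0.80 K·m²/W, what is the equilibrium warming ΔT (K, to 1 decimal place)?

ΔT = 1.8 K

ΔT = λ ΔF = 0.80 × 2.29 = 1.8320 K.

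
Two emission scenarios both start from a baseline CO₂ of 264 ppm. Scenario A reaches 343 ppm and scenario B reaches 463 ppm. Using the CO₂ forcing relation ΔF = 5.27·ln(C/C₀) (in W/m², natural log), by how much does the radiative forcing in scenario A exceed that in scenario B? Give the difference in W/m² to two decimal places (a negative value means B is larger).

ΔF_A − ΔF_B = -1.58 W/m²

ΔF_A = 5.27 ln(343/264) = 5.27 × 0.26178 = 1.3796 W/m².
ΔF_B = 5.27 ln(463/264) = 5.27 × 0.56178 = 2.9606 W/m².
Difference: 1.3796 − 2.9606 = -1.5810 W/m².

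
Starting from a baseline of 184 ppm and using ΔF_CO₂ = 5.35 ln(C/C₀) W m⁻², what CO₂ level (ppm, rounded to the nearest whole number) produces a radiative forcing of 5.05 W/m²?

C ≈ 473 ppm

Set 5.35 ln(C/184) = 5.05, so ln(C/184) = 5.05/5.35 = 0.94393.
Then C/184 = e^0.94393 = 2.57006, giving C = 184 × 2.57006 = 472.89 ppm.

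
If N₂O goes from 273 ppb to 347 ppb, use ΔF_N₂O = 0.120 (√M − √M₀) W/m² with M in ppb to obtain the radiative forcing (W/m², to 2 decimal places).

N₂O: 0.120 × (√347 − √273) = 0.120 × (18.6279 − 16.5227) = 0.120 × 2.1052 = 0.2526 W/m².

ΔF = 0.25 W/m²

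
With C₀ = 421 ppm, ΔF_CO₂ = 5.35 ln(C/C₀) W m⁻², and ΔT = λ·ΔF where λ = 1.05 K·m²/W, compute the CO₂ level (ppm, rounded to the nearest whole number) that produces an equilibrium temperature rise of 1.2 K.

C ≈ 521 ppm

Required forcing: ΔF = ΔT/λ = 1.2/1.05 = 1.1429 W/m².
Then ln(C/421) = ΔF/5.35 = 1.1429/5.35 = 0.21363.
So C = 421 × e^0.21363 = 421 × 1.23816 = 521.27 ppm.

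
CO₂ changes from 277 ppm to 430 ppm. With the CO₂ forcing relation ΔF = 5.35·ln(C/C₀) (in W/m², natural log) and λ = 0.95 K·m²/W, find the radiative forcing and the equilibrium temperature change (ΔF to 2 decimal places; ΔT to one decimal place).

ΔF = 2.35 W/m²; ΔT = 2.2 K

CO₂: 5.35 × ln(430/277) = 5.35 × ln(1.55235) = 5.35 × 0.43977 = 2.3528 W/m².
ΔT = λ ΔF = 0.95 × 2.35 = 2.2325 K.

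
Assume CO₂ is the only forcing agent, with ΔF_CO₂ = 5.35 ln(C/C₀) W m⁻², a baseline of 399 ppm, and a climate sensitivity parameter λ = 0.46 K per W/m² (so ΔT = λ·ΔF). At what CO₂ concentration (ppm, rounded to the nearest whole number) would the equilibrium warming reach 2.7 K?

C ≈ 1195 ppm

Required forcing: ΔF = ΔT/λ = 2.7/0.46 = 5.8696 W/m².
Then ln(C/399) = ΔF/5.35 = 5.8696/5.35 = 1.09712.
So C = 399 × e^1.09712 = 399 × 2.99553 = 1195.22 ppm.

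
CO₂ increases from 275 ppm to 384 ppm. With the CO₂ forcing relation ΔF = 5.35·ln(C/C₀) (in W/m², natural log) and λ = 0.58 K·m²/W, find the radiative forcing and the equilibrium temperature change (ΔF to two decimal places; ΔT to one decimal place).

ΔF = 1.79 W/m²; ΔT = 1.0 K

CO₂: 5.35 × ln(384/275) = 5.35 × ln(1.39636) = 5.35 × 0.33387 = 1.7862 W/m².
ΔT = λ ΔF = 0.58 × 1.79 = 1.0382 K.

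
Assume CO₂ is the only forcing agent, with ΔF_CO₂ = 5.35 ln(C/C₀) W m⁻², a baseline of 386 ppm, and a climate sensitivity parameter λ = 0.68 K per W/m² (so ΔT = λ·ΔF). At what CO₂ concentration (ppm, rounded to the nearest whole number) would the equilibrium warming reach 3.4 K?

C ≈ 983 ppm

Required forcing: ΔF = ΔT/λ = 3.4/0.68 = 5.0000 W/m².
Then ln(C/386) = ΔF/5.35 = 5.0000/5.35 = 0.93458.
So C = 386 × e^0.93458 = 386 × 2.54614 = 982.81 ppm.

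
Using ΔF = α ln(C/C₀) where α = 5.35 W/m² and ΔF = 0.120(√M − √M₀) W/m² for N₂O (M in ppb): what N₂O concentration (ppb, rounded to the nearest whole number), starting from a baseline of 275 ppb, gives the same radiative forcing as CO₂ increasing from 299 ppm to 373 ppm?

CO₂ forcing: 5.35 × ln(373/299) = 5.35 × 0.221135 = 1.18307 W/m².
Set 0.120(√M − √275) = 1.18307: √M = 1.18307/0.120 + √275 = 9.8589 + 16.5831 = 26.4420.
M = (26.4420)² = 699.18 ppb.

M ≈ 699 ppb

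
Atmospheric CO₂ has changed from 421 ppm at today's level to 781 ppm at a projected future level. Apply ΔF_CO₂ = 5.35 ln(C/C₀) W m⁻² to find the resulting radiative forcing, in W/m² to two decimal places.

CO₂: 5.35 × ln(781/421) = 5.35 × ln(1.85511) = 5.35 × 0.61794 = 3.3060 W/m².

ΔF = 3.31 W/m²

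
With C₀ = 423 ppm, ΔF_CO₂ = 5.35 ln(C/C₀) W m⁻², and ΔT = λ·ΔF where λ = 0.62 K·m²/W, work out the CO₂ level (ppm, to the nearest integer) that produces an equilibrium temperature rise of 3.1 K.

Required forcing: ΔF = ΔT/λ = 3.1/0.62 = 5.0000 W/m².
Then ln(C/423) = ΔF/5.35 = 5.0000/5.35 = 0.93458.
So C = 423 × e^0.93458 = 423 × 2.54614 = 1077.02 ppm.

C ≈ 1077 ppm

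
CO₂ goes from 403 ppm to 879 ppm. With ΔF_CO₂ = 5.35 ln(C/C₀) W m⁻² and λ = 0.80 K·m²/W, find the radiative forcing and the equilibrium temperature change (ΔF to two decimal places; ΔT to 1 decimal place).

ΔF = 4.17 W/m²; ΔT = 3.3 K

CO₂: 5.35 × ln(879/403) = 5.35 × ln(2.18114) = 5.35 × 0.77985 = 4.1722 W/m².
ΔT = λ ΔF = 0.80 × 4.17 = 3.3360 K.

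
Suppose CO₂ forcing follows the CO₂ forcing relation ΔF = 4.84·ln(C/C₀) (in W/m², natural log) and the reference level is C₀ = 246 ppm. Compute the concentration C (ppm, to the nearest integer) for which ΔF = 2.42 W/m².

C ≈ 406 ppm

Set 4.84 ln(C/246) = 2.42, so ln(C/246) = 2.42/4.84 = 0.50000.
Then C/246 = e^0.50000 = 1.64872, giving C = 246 × 1.64872 = 405.59 ppm.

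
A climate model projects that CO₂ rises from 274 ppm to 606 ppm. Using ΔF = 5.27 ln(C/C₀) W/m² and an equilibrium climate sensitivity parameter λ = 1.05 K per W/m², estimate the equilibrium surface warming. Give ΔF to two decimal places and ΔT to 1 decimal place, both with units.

CO₂: 5.27 × ln(606/274) = 5.27 × ln(2.21168) = 5.27 × 0.79375 = 4.1831 W/m².
ΔT = λ ΔF = 1.05 × 4.18 = 4.3890 K.

ΔF = 4.18 W/m²; ΔT = 4.4 K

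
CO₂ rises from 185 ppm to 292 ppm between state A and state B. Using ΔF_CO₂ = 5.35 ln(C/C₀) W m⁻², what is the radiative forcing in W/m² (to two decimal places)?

CO₂ absorption bands are partially saturated, so forcing scales with the logarithm of the concentration ratio.
CO₂: 5.35 × ln(292/185) = 5.35 × ln(1.57838) = 5.35 × 0.45640 = 2.4417 W/m².

ΔF = 2.44 W/m²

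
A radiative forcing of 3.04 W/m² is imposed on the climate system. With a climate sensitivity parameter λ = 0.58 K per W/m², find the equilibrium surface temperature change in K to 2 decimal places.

ΔT = 1.76 K

ΔT = λ ΔF = 0.58 × 3.04 = 1.7632 K.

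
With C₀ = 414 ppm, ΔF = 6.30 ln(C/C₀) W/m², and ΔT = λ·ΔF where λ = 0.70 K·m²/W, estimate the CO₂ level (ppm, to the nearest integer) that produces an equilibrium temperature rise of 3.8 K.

C ≈ 980 ppm

Required forcing: ΔF = ΔT/λ = 3.8/0.70 = 5.4286 W/m².
Then ln(C/414) = ΔF/6.30 = 5.4286/6.30 = 0.86168.
So C = 414 × e^0.86168 = 414 × 2.36713 = 979.99 ppm.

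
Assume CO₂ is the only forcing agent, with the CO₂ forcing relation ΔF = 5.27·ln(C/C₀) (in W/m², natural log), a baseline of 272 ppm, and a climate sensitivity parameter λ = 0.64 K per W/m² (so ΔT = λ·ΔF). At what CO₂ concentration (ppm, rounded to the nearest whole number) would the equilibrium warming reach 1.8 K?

C ≈ 464 ppm

Required forcing: ΔF = ΔT/λ = 1.8/0.64 = 2.8125 W/m².
Then ln(C/272) = ΔF/5.27 = 2.8125/5.27 = 0.53368.
So C = 272 × e^0.53368 = 272 × 1.70520 = 463.81 ppm.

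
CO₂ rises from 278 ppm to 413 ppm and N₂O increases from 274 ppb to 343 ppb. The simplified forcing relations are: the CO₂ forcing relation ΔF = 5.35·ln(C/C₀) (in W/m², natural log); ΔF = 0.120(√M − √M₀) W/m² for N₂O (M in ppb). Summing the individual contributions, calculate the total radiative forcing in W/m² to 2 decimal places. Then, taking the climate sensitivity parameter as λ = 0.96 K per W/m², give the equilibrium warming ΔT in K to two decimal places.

ΔF = 2.35 W/m²; ΔT = 2.26 K

CO₂: 5.35 × ln(413/278) = 5.35 × ln(1.48561) = 5.35 × 0.39583 = 2.1177 W/m².
N₂O: 0.120 × (√343 − √274) = 0.120 × (18.5203 − 16.5529) = 0.120 × 1.9674 = 0.2361 W/m².
Total ΔF = 2.1177 + 0.2361 = 2.3538 W/m².
ΔT = λ ΔF = 0.96 × 2.35 = 2.2560 K.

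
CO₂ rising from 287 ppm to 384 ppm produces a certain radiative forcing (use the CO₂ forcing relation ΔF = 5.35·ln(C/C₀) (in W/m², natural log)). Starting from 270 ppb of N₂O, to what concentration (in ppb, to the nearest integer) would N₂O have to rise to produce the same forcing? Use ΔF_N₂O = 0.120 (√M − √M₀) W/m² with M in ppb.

CO₂ forcing: 5.35 × ln(384/287) = 5.35 × 0.291160 = 1.55771 W/m².
Set 0.120(√M − √270) = 1.55771: √M = 1.55771/0.120 + √270 = 12.9809 + 16.4317 = 29.4126.
M = (29.4126)² = 865.10 ppb.

M ≈ 865 ppb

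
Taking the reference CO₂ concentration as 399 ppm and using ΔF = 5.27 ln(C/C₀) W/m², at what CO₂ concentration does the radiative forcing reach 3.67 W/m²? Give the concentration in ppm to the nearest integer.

Set 5.27 ln(C/399) = 3.67, so ln(C/399) = 3.67/5.27 = 0.69639.
Then C/399 = e^0.69639 = 2.00650, giving C = 399 × 2.00650 = 800.59 ppm.

C ≈ 801 ppm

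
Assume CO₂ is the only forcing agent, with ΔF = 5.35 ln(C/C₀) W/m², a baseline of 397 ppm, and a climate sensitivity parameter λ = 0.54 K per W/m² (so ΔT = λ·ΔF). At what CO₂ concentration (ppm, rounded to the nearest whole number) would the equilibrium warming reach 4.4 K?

Required forcing: ΔF = ΔT/λ = 4.4/0.54 = 8.1481 W/m².
Then ln(C/397) = ΔF/5.35 = 8.1481/5.35 = 1.52301.
So C = 397 × e^1.52301 = 397 × 4.58601 = 1820.65 ppm.

C ≈ 1821 ppm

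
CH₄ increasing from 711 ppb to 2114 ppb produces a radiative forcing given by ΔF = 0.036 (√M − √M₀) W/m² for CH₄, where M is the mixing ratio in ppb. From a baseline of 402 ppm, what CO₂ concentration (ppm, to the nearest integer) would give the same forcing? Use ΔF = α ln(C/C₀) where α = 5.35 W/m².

CH₄ forcing: 0.036 × (√2114 − √711) = 0.036 × (45.9783 − 26.6646) = 0.036 × 19.3137 = 0.69529 W/m².
Set 5.35 ln(C/402) = 0.69529: ln(C/402) = 0.69529/5.35 = 0.12996, so C = 402 × e^0.12996 = 402 × 1.13878 = 457.79 ppm.

C ≈ 458 ppm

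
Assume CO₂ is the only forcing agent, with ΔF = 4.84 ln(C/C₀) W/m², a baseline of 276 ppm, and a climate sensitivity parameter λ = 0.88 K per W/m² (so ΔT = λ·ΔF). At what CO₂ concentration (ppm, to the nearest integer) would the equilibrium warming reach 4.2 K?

C ≈ 740 ppm

Required forcing: ΔF = ΔT/λ = 4.2/0.88 = 4.7727 W/m².
Then ln(C/276) = ΔF/4.84 = 4.7727/4.84 = 0.98610.
So C = 276 × e^0.98610 = 276 × 2.68076 = 739.89 ppm.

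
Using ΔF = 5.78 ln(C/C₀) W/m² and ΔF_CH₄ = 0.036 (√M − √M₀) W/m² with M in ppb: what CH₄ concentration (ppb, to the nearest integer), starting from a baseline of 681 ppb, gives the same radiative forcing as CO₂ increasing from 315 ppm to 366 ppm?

CO₂ forcing: 5.78 × ln(366/315) = 5.78 × 0.150061 = 0.86735 W/m².
Set 0.036(√M − √681) = 0.86735: √M = 0.86735/0.036 + √681 = 24.0931 + 26.0960 = 50.1891.
M = (50.1891)² = 2518.95 ppb.

M ≈ 2519 ppb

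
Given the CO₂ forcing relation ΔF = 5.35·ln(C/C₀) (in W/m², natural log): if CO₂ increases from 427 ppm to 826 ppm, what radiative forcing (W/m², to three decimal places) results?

CO₂: 5.35 × ln(826/427) = 5.35 × ln(1.93443) = 5.35 × 0.65981 = 3.5300 W/m².

ΔF = 3.530 W/m²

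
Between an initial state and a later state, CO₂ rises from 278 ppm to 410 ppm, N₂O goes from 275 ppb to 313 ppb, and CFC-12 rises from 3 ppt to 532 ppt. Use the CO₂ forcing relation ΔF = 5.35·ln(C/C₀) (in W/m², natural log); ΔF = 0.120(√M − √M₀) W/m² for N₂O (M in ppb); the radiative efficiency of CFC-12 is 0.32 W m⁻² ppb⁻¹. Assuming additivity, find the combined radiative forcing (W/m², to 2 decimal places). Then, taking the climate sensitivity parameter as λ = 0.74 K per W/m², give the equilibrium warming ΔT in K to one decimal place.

CO₂: 5.35 × ln(410/278) = 5.35 × ln(1.47482) = 5.35 × 0.38854 = 2.0787 W/m².
N₂O: 0.120 × (√313 − √275) = 0.120 × (17.6918 − 16.5831) = 0.120 × 1.1087 = 0.1330 W/m².
CFC-12: Δ = 532 − 3 = 529 ppt = 0.529 ppb; ΔF = 0.32 × 0.529 = 0.1693 W/m².
Total ΔF = 2.0787 + 0.1330 + 0.1693 = 2.3810 W/m².
ΔT = λ ΔF = 0.74 × 2.38 = 1.7612 K.

ΔF = 2.38 W/m²; ΔT = 1.8 K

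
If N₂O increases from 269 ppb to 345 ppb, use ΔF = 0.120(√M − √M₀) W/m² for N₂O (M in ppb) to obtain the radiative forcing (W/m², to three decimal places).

N₂O: 0.120 × (√345 − √269) = 0.120 × (18.5742 − 16.4012) = 0.120 × 2.1730 = 0.2608 W/m².

ΔF = 0.261 W/m²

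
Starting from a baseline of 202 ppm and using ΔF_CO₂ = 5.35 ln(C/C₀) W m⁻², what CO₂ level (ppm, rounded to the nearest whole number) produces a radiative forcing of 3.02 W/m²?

C ≈ 355 ppm

Set 5.35 ln(C/202) = 3.02, so ln(C/202) = 3.02/5.35 = 0.56449.
Then C/202 = e^0.56449 = 1.75855, giving C = 202 × 1.75855 = 355.23 ppm.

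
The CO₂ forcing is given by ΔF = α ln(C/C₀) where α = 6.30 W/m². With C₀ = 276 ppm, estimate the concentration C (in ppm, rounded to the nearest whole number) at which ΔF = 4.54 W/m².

Set 6.30 ln(C/276) = 4.54, so ln(C/276) = 4.54/6.30 = 0.72063.
Then C/276 = e^0.72063 = 2.05573, giving C = 276 × 2.05573 = 567.38 ppm.

C ≈ 567 ppm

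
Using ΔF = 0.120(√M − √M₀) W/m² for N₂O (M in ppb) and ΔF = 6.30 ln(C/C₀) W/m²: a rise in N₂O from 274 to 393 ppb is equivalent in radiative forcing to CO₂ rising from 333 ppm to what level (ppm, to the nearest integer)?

N₂O forcing: 0.120 × (√393 − √274) = 0.120 × (19.8242 − 16.5529) = 0.120 × 3.2713 = 0.39256 W/m².
Set 6.30 ln(C/333) = 0.39256: ln(C/333) = 0.39256/6.30 = 0.06231, so C = 333 × e^0.06231 = 333 × 1.06429 = 354.41 ppm.

C ≈ 354 ppm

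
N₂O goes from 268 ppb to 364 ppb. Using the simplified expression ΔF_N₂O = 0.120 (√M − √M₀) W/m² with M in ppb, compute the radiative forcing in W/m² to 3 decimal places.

N₂O: 0.120 × (√364 − √268) = 0.120 × (19.0788 − 16.3707) = 0.120 × 2.7081 = 0.3250 W/m².

ΔF = 0.325 W/m²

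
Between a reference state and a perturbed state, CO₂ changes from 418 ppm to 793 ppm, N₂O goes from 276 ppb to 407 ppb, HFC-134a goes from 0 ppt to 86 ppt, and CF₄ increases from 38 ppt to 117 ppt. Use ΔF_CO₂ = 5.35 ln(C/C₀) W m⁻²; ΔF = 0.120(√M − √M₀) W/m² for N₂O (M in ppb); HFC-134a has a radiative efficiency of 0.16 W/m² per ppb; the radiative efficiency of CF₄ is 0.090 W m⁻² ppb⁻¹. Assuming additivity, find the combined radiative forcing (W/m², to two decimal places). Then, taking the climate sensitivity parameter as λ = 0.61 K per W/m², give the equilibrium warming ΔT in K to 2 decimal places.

ΔF = 3.87 W/m²; ΔT = 2.36 K

CO₂: 5.35 × ln(793/418) = 5.35 × ln(1.89713) = 5.35 × 0.64034 = 3.4258 W/m².
N₂O: 0.120 × (√407 − √276) = 0.120 × (20.1742 − 16.6132) = 0.120 × 3.5610 = 0.4273 W/m².
HFC-134a: Δ = 86 − 0 = 86 ppt = 0.086 ppb; ΔF = 0.16 × 0.086 = 0.0138 W/m².
CF₄: Δ = 117 − 38 = 79 ppt = 0.079 ppb; ΔF = 0.090 × 0.079 = 0.0071 W/m².
Total ΔF = 3.4258 + 0.4273 + 0.0138 + 0.0071 = 3.8740 W/m².
ΔT = λ ΔF = 0.61 × 3.87 = 2.3607 K.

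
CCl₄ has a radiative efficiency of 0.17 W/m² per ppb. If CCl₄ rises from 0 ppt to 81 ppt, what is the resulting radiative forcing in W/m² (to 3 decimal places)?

CCl₄: Δ = 81 − 0 = 81 ppt = 0.081 ppb; ΔF = 0.17 × 0.081 = 0.0138 W/m².

ΔF = 0.014 W/m²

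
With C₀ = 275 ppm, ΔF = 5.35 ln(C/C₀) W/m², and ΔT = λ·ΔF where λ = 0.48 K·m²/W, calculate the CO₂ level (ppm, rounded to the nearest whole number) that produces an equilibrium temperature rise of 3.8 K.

C ≈ 1208 ppm

Required forcing: ΔF = ΔT/λ = 3.8/0.48 = 7.9167 W/m².
Then ln(C/275) = ΔF/5.35 = 7.9167/5.35 = 1.47976.
So C = 275 × e^1.47976 = 275 × 4.39189 = 1207.77 ppm.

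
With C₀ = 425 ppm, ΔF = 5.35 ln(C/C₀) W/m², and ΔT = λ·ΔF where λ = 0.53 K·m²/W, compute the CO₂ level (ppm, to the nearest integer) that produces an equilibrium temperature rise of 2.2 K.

C ≈ 923 ppm

Required forcing: ΔF = ΔT/λ = 2.2/0.53 = 4.1509 W/m².
Then ln(C/425) = ΔF/5.35 = 4.1509/5.35 = 0.77587.
So C = 425 × e^0.77587 = 425 × 2.17248 = 923.30 ppm.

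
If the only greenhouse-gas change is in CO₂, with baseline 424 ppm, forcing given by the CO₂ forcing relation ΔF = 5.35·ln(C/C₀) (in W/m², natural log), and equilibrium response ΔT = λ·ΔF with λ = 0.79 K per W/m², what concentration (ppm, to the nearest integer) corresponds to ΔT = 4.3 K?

Required forcing: ΔF = ΔT/λ = 4.3/0.79 = 5.4430 W/m².
Then ln(C/424) = ΔF/5.35 = 5.4430/5.35 = 1.01738.
So C = 424 × e^1.01738 = 424 × 2.76594 = 1172.76 ppm.

C ≈ 1173 ppm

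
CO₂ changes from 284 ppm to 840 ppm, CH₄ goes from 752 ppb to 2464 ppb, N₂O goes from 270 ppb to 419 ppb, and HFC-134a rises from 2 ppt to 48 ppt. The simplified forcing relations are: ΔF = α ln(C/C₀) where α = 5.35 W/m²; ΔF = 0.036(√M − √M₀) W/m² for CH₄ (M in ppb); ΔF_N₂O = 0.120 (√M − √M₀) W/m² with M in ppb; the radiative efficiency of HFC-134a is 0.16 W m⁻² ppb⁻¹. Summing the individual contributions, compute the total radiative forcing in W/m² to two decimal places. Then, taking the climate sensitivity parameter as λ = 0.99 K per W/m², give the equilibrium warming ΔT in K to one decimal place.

ΔF = 7.09 W/m²; ΔT = 7.0 K

CO₂: 5.35 × ln(840/284) = 5.35 × ln(2.95775) = 5.35 × 1.08443 = 5.8017 W/m².
CH₄: 0.036 × (√2464 − √752) = 0.036 × (49.6387 − 27.4226) = 0.036 × 22.2161 = 0.7998 W/m².
N₂O: 0.120 × (√419 − √270) = 0.120 × (20.4695 − 16.4317) = 0.120 × 4.0378 = 0.4845 W/m².
HFC-134a: Δ = 48 − 2 = 46 ppt = 0.046 ppb; ΔF = 0.16 × 0.046 = 0.0074 W/m².
Total ΔF = 5.8017 + 0.7998 + 0.4845 + 0.0074 = 7.0934 W/m².
ΔT = λ ΔF = 0.99 × 7.09 = 7.0191 K.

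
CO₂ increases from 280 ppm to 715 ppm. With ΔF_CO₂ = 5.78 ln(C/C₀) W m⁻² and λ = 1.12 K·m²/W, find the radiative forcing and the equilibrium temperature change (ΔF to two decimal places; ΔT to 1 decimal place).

CO₂: 5.78 × ln(715/280) = 5.78 × ln(2.55357) = 5.78 × 0.93749 = 5.4187 W/m².
ΔT = λ ΔF = 1.12 × 5.42 = 6.0704 K.

ΔF = 5.42 W/m²; ΔT = 6.1 K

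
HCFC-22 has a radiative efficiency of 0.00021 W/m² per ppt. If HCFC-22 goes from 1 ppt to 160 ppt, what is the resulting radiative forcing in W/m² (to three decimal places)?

HCFC-22: ΔF = 0.00021 × (160 − 1) = 0.00021 × 159 = 0.0334 W/m².

ΔF = 0.033 W/m²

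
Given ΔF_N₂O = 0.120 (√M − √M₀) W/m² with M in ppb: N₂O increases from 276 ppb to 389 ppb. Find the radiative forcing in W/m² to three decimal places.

ΔF = 0.373 W/m²

N₂O: 0.120 × (√389 − √276) = 0.120 × (19.7231 − 16.6132) = 0.120 × 3.1099 = 0.3732 W/m².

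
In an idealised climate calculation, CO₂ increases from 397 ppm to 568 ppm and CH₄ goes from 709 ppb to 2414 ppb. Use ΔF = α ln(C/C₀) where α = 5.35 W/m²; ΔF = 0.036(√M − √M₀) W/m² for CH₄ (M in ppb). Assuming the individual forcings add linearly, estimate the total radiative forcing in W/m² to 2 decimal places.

ΔF = 2.73 W/m²

CO₂: 5.35 × ln(568/397) = 5.35 × ln(1.43073) = 5.35 × 0.35818 = 1.9163 W/m².
CH₄: 0.036 × (√2414 − √709) = 0.036 × (49.1325 − 26.6271) = 0.036 × 22.5054 = 0.8102 W/m².
Total ΔF = 1.9163 + 0.8102 = 2.7265 W/m².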